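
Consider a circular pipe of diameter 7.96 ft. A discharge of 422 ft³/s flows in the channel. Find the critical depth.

At critical depth, Q² T / (g A³) = 1, i.e. A³/T = Q²/g = 422²/32.2 = 5531.
Trying y = 6.02 ft: A³/T = 9632 — high.
Trying y = 3.77 ft: A³/T = 1573 — low.
Trying y = 5.23 ft: A³/T = 5512 — close enough.

y_c = 5.23 ft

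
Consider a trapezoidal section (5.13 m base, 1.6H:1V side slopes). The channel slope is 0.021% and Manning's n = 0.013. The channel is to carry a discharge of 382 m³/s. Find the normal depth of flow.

y_n = 7.78 m

Manning's equation rearranged: A R^(2/3) = nQ / (1·√S) = 0.013 × 382 / (√0.00021) = 342.7.
At y = 8.57 m: A R^(2/3) = 427.6 — over.
At y = 6.87 m: A R^(2/3) = 258.5 — short.
At y = 7.78 m: A R^(2/3) = 342.6 — close enough.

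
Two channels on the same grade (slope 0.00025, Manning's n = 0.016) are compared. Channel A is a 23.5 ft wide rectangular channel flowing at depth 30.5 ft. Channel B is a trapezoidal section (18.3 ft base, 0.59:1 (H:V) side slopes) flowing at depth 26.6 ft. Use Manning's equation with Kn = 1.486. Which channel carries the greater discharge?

Channel A: Flow area A = b·y = 23.5 × 30.5 = 716.8 ft². Wetted perimeter P = b + 2y = 23.5 + 2×30.5 = 84.5 ft. Hydraulic radius R = A/P = 716.8/84.5 = 8.482 ft. Q_A = (1.486/0.016)·716.8·8.482^(2/3)·√0.00025 = 4378 ft³/s.
Channel B: With bottom width b = 18.3 ft and side slope z = 0.59: A = (b + zy)y = (18.3 + 0.59×26.6)×26.6 = 904.2 ft²; P = b + 2y√(1+z²) = 18.3 + 2×26.6×1.161 = 80.07 ft. Hydraulic radius R = A/P = 904.2/80.07 = 11.29 ft. Q_B = (1.486/0.016)·904.2·11.29^(2/3)·√0.00025 = 6684 ft³/s.
Q_A = 4378 ft³/s vs Q_B = 6684 ft³/s, so channel B carries more.

channel B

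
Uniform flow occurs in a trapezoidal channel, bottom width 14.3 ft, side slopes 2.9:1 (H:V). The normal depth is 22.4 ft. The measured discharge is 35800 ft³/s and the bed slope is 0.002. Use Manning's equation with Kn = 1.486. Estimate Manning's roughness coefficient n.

n = 0.017

With bottom width b = 14.3 ft and side slope z = 2.9: A = (b + zy)y = (14.3 + 2.9×22.4)×22.4 = 1775 ft²; P = b + 2y√(1+z²) = 14.3 + 2×22.4×3.068 = 151.7 ft.
Hydraulic radius R = A/P = 1775/151.7 = 11.7 ft.
Rearranging Manning's equation: n = (1.486/Q) A R^(2/3) S^(1/2) = (1.486/35800) × 1775 × 11.7^(2/3) × √0.002 = 0.017.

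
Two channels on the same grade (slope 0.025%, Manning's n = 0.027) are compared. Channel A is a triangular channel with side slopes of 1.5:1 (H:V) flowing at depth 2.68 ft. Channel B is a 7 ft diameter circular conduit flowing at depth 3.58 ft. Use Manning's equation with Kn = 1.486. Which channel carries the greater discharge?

Channel A: For a triangular section with side slope z = 1.5: A = zy² = 1.5×2.68² = 10.77 ft²; P = 2y√(1+z²) = 2×2.68×1.803 = 9.663 ft. Hydraulic radius R = A/P = 10.77/9.663 = 1.115 ft. Q_A = (1.486/0.027)·10.77·1.115^(2/3)·√0.00025 = 10.08 ft³/s.
Channel B: For a circular section of diameter D = 7 ft at depth y = 3.58 ft, the central angle is θ = 2 arccos(1 − 2y/D) = 3.187 rad. Then A = (D²/8)(θ − sin θ) = 19.8 ft² and P = Dθ/2 = 11.16 ft. Hydraulic radius R = A/P = 19.8/11.16 = 1.775 ft. Q_B = (1.486/0.027)·19.8·1.775^(2/3)·√0.00025 = 25.26 ft³/s.
Q_A = 10.08 ft³/s vs Q_B = 25.26 ft³/s, so channel B carries more.

channel B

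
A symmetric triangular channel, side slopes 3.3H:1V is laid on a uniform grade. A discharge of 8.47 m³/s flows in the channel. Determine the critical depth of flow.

y_c = 1.06 m

At critical depth, Q² T / (g A³) = 1, i.e. A³/T = Q²/g = 8.47²/9.81 = 7.313.
At y = 0.838 m: A³/T = 2.25 — short.
At y = 1.22 m: A³/T = 14.72 — over.
At y = 1.06 m: A³/T = 7.287 — close enough.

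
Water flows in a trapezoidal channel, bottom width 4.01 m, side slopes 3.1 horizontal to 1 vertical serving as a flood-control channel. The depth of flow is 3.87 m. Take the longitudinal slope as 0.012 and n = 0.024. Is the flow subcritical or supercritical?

supercritical

With bottom width b = 4.01 m and side slope z = 3.1: A = (b + zy)y = (4.01 + 3.1×3.87)×3.87 = 61.95 m²; P = b + 2y√(1+z²) = 4.01 + 2×3.87×3.257 = 29.22 m.
Hydraulic radius R = A/P = 61.95/29.22 = 2.12 m.
V = (1/n) R^(2/3) √S = (1/0.024) × 2.12^(2/3) × √0.012 = 7.532 m/s. Hydraulic depth D_h = A/T = 61.95/28 = 2.212 m.
Froude number Fr = V/√(g·D_h) = 7.532/√(9.81×2.212) = 1.62, which is greater than 1, so the flow is supercritical.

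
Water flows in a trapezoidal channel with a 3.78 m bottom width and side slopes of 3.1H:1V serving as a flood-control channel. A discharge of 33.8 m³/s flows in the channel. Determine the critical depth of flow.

At critical depth, Q² T / (g A³) = 1, i.e. A³/T = Q²/g = 33.8²/9.81 = 116.5.
At y = 1.68 m: A³/T = 242.5 — too large.
At y = 1.09 m: A³/T = 45.09 — too small.
At y = 1.4 m: A³/T = 117.9 — matches.

y_c = 1.4 m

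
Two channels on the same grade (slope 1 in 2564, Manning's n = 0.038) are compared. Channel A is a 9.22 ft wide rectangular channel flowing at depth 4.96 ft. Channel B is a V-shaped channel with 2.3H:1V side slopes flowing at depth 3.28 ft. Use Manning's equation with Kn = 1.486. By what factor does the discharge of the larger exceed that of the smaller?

2.52

Channel A: Flow area A = b·y = 9.22 × 4.96 = 45.73 ft². Wetted perimeter P = b + 2y = 9.22 + 2×4.96 = 19.14 ft. Hydraulic radius R = A/P = 45.73/19.14 = 2.389 ft. Q_A = (1.486/0.038)·45.73·2.389^(2/3)·√0.00039 = 63.12 ft³/s.
Channel B: For a triangular section with side slope z = 2.3: A = zy² = 2.3×3.28² = 24.74 ft²; P = 2y√(1+z²) = 2×3.28×2.508 = 16.45 ft. Hydraulic radius R = A/P = 24.74/16.45 = 1.504 ft. Q_B = (1.486/0.038)·24.74·1.504^(2/3)·√0.00039 = 25.09 ft³/s.
The larger discharge is 63.12 ft³/s and the smaller is 25.09 ft³/s; the ratio is 2.52.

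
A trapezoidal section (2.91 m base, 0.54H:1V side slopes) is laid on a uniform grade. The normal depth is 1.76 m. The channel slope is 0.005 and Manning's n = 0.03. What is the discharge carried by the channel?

With bottom width b = 2.91 m and side slope z = 0.54: A = (b + zy)y = (2.91 + 0.54×1.76)×1.76 = 6.794 m²; P = b + 2y√(1+z²) = 2.91 + 2×1.76×1.136 = 6.91 m.
Hydraulic radius R = A/P = 6.794/6.91 = 0.9832 m.
Manning's equation: Q = (1/n) A R^(2/3) S^(1/2) = (1/0.03) × 6.794 × 0.9832^(2/3) × 0.005^(1/2) = 15.8 m³/s.

Q = 15.8 m³/s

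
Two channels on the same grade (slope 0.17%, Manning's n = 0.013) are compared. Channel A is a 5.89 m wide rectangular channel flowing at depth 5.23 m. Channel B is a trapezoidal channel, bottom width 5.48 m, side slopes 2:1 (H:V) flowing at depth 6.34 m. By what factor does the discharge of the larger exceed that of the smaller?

Channel A: Flow area A = b·y = 5.89 × 5.23 = 30.8 m². Wetted perimeter P = b + 2y = 5.89 + 2×5.23 = 16.35 m. Hydraulic radius R = A/P = 30.8/16.35 = 1.884 m. Q_A = (1/0.013)·30.8·1.884^(2/3)·√0.0017 = 149 m³/s.
Channel B: With bottom width b = 5.48 m and side slope z = 2: A = (b + zy)y = (5.48 + 2×6.34)×6.34 = 115.1 m²; P = b + 2y√(1+z²) = 5.48 + 2×6.34×2.236 = 33.83 m. Hydraulic radius R = A/P = 115.1/33.83 = 3.403 m. Q_B = (1/0.013)·115.1·3.403^(2/3)·√0.0017 = 826.2 m³/s.
The larger discharge is 826.2 m³/s and the smaller is 149 m³/s; the ratio is 5.54.

5.54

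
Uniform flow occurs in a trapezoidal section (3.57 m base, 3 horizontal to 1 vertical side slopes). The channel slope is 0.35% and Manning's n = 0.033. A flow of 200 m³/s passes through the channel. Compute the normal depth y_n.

y_n = 4.12 m

Manning's equation rearranged: A R^(2/3) = nQ / (1·√S) = 0.033 × 200 / (√0.0035) = 111.6.
At y = 2.9 m: A R^(2/3) = 49.16 — low.
At y = 4.74 m: A R^(2/3) = 155.9 — high.
At y = 4.12 m: A R^(2/3) = 111.5 — ≈ 111.6.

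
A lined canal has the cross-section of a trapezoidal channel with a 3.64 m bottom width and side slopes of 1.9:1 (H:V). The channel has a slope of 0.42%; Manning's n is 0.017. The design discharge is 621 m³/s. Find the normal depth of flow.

y_n = 5.61 m

Manning's equation rearranged: A R^(2/3) = nQ / (1·√S) = 0.017 × 621 / (√0.0042) = 162.9.
Try y = 7.13 m: A R^(2/3) = 286.6 — high.
Try y = 5.61 m: A R^(2/3) = 162.9 — close enough.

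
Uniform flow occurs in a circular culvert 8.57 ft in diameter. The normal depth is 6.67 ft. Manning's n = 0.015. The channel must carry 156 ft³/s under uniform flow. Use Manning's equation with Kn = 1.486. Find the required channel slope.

S = 0.000299

For a circular section of diameter D = 8.57 ft at depth y = 6.67 ft, the central angle is θ = 2 arccos(1 − 2y/D) = 4.322 rad. Then A = (D²/8)(θ − sin θ) = 48.17 ft² and P = Dθ/2 = 18.52 ft.
Hydraulic radius R = A/P = 48.17/18.52 = 2.601 ft.
From Manning's equation, S = [nQ / (1.486 A R^(2/3))]² = [0.015 × 156 / (1.486 × 48.17 × 2.601^(2/3))]² = 0.000299.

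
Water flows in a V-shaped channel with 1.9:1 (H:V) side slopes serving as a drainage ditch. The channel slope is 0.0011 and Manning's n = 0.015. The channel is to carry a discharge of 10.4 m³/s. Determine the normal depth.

y_n = 1.72 m

Manning's equation rearranged: A R^(2/3) = nQ / (1·√S) = 0.015 × 10.4 / (√0.0011) = 4.704.
Trying y = 2.12 m: A R^(2/3) = 8.183 — too large.
Trying y = 1.38 m: A R^(2/3) = 2.604 — too small.
Trying y = 1.72 m: A R^(2/3) = 4.685 — matches.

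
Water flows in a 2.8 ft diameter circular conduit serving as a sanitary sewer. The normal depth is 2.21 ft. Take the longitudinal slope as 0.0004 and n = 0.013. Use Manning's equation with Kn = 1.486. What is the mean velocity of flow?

V = 2.05 ft/s

For a circular section of diameter D = 2.8 ft at depth y = 2.21 ft, the central angle is θ = 2 arccos(1 − 2y/D) = 4.376 rad. Then A = (D²/8)(θ − sin θ) = 5.213 ft² and P = Dθ/2 = 6.126 ft.
Hydraulic radius R = A/P = 5.213/6.126 = 0.851 ft.
From Manning's equation, V = (1.486/n) R^(2/3) S^(1/2) = (1.486/0.013) × 0.851^(2/3) × 0.0004^(1/2) = 2.05 ft/s.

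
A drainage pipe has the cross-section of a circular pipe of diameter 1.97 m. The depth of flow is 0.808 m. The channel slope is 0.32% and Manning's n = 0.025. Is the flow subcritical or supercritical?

subcritical

For a circular section of diameter D = 1.97 m at depth y = 0.808 m, the central angle is θ = 2 arccos(1 − 2y/D) = 2.78 rad. Then A = (D²/8)(θ − sin θ) = 1.177 m² and P = Dθ/2 = 2.739 m.
Hydraulic radius R = A/P = 1.177/2.739 = 0.4299 m.
V = (1/n) R^(2/3) √S = (1/0.025) × 0.4299^(2/3) × √0.0032 = 1.289 m/s. Hydraulic depth D_h = A/T = 1.177/1.938 = 0.6075 m.
Froude number Fr = V/√(g·D_h) = 1.289/√(9.81×0.6075) = 0.528, which is less than 1, so the flow is subcritical.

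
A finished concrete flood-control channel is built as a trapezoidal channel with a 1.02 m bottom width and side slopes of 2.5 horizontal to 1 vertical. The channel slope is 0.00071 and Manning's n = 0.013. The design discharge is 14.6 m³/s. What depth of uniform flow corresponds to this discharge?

Manning's equation rearranged: A R^(2/3) = nQ / (1·√S) = 0.013 × 14.6 / (√0.00071) = 7.123.
At y = 1.2 m: A R^(2/3) = 3.6 — too small.
At y = 1.87 m: A R^(2/3) = 10.37 — too large.
At y = 1.6 m: A R^(2/3) = 7.114 — close enough.

y_n = 1.6 m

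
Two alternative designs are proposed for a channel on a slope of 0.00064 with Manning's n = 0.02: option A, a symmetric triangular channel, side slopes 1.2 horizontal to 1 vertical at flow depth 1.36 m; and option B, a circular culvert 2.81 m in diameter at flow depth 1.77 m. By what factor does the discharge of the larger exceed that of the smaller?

Channel A: For a triangular section with side slope z = 1.2: A = zy² = 1.2×1.36² = 2.22 m²; P = 2y√(1+z²) = 2×1.36×1.562 = 4.249 m. Hydraulic radius R = A/P = 2.22/4.249 = 0.5224 m. Q_A = (1/0.02)·2.22·0.5224^(2/3)·√0.00064 = 1.821 m³/s.
Channel B: For a circular section of diameter D = 2.81 m at depth y = 1.77 m, the central angle is θ = 2 arccos(1 − 2y/D) = 3.667 rad. Then A = (D²/8)(θ − sin θ) = 4.115 m² and P = Dθ/2 = 5.152 m. Hydraulic radius R = A/P = 4.115/5.152 = 0.7986 m. Q_B = (1/0.02)·4.115·0.7986^(2/3)·√0.00064 = 4.48 m³/s.
The larger discharge is 4.48 m³/s and the smaller is 1.821 m³/s; the ratio is 2.46.

2.46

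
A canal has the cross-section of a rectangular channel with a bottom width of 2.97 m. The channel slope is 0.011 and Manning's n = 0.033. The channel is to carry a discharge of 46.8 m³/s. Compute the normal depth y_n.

Manning's equation rearranged: A R^(2/3) = nQ / (1·√S) = 0.033 × 46.8 / (√0.011) = 14.73.
Try y = 5.05 m: A R^(2/3) = 16.44 — over.
Try y = 3.97 m: A R^(2/3) = 12.42 — short.
Try y = 4.59 m: A R^(2/3) = 14.72 — close enough.

y_n = 4.59 m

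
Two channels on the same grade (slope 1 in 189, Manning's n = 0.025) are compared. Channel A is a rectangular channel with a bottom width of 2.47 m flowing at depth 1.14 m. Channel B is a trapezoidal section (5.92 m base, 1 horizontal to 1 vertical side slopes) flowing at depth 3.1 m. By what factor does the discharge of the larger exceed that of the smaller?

Channel A: Flow area A = b·y = 2.47 × 1.14 = 2.816 m². Wetted perimeter P = b + 2y = 2.47 + 2×1.14 = 4.75 m. Hydraulic radius R = A/P = 2.816/4.75 = 0.5928 m. Q_A = (1/0.025)·2.816·0.5928^(2/3)·√0.005291 = 5.781 m³/s.
Channel B: With bottom width b = 5.92 m and side slope z = 1: A = (b + zy)y = (5.92 + 1×3.1)×3.1 = 27.96 m²; P = b + 2y√(1+z²) = 5.92 + 2×3.1×1.414 = 14.69 m. Hydraulic radius R = A/P = 27.96/14.69 = 1.904 m. Q_B = (1/0.025)·27.96·1.904^(2/3)·√0.005291 = 125 m³/s.
The larger discharge is 125 m³/s and the smaller is 5.781 m³/s; the ratio is 21.6.

21.6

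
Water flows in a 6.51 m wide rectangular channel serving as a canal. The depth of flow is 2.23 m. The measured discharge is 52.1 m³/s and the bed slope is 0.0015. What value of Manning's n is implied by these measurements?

n = 0.013

Flow area A = b·y = 6.51 × 2.23 = 14.52 m². Wetted perimeter P = b + 2y = 6.51 + 2×2.23 = 10.97 m.
Hydraulic radius R = A/P = 14.52/10.97 = 1.323 m.
Rearranging Manning's equation: n = (1/Q) A R^(2/3) S^(1/2) = (1/52.1) × 14.52 × 1.323^(2/3) × √0.0015 = 0.013.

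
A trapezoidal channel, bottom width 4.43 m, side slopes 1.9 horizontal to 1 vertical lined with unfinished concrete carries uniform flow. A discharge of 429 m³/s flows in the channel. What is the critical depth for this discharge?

y_c = 5.32 m

At critical depth, Q² T / (g A³) = 1, i.e. A³/T = Q²/g = 429²/9.81 = 18760.
At y = 4.2 m: A³/T = 6945 — low.
At y = 6.64 m: A³/T = 48880 — high.
At y = 5.32 m: A³/T = 18770 — ≈ 18760.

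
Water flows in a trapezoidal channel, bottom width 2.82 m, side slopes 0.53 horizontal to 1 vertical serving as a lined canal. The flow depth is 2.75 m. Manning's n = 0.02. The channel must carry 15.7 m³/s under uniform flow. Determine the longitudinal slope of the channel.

S = 0.000502

With bottom width b = 2.82 m and side slope z = 0.53: A = (b + zy)y = (2.82 + 0.53×2.75)×2.75 = 11.76 m²; P = b + 2y√(1+z²) = 2.82 + 2×2.75×1.132 = 9.045 m.
Hydraulic radius R = A/P = 11.76/9.045 = 1.301 m.
From Manning's equation, S = [nQ / (1 A R^(2/3))]² = [0.02 × 15.7 / (1 × 11.76 × 1.301^(2/3))]² = 0.000502.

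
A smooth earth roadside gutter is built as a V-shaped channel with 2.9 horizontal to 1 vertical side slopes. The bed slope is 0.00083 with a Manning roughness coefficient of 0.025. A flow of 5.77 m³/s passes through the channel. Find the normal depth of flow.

Manning's equation rearranged: A R^(2/3) = nQ / (1·√S) = 0.025 × 5.77 / (√0.00083) = 5.007.
At y = 1.8 m: A R^(2/3) = 8.437 — over.
At y = 1.06 m: A R^(2/3) = 2.056 — short.
At y = 1.48 m: A R^(2/3) = 5.006 — close enough.

y_n = 1.48 m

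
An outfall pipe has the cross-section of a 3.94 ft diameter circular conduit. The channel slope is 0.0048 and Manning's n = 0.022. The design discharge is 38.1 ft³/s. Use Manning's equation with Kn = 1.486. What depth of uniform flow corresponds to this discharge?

Manning's equation rearranged: A R^(2/3) = nQ / (1.486·√S) = 0.022 × 38.1 / (1.486 × √0.0048) = 8.142.
Trying y = 2.03 ft: A R^(2/3) = 6.348 — low.
Trying y = 2.68 ft: A R^(2/3) = 9.726 — high.
Trying y = 2.37 ft: A R^(2/3) = 8.141 — close enough.

y_n = 2.37 ft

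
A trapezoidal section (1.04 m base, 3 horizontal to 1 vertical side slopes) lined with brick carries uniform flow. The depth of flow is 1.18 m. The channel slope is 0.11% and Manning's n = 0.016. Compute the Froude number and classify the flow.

With bottom width b = 1.04 m and side slope z = 3: A = (b + zy)y = (1.04 + 3×1.18)×1.18 = 5.404 m²; P = b + 2y√(1+z²) = 1.04 + 2×1.18×3.162 = 8.503 m.
Hydraulic radius R = A/P = 5.404/8.503 = 0.6356 m.
V = (1/n) R^(2/3) √S = (1/0.016) × 0.6356^(2/3) × √0.0011 = 1.532 m/s. Hydraulic depth D_h = A/T = 5.404/8.12 = 0.6656 m.
Froude number Fr = V/√(g·D_h) = 1.532/√(9.81×0.6656) = 0.6, which is less than 1, so the flow is subcritical.

subcritical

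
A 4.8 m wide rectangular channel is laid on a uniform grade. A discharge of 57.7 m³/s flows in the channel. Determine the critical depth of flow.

For a rectangular channel, critical depth y_c = (q²/g)^(1/3) where q = Q/b = 57.7/4.8 = 12.02 m²/s.
So y_c = (12.02²/9.81)^(1/3) = 2.45 m.

y_c = 2.45 m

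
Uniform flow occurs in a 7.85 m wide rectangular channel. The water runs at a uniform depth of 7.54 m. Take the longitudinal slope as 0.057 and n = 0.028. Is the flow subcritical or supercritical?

supercritical

Flow area A = b·y = 7.85 × 7.54 = 59.19 m². Wetted perimeter P = b + 2y = 7.85 + 2×7.54 = 22.93 m.
Hydraulic radius R = A/P = 59.19/22.93 = 2.581 m.
V = (1/n) R^(2/3) √S = (1/0.028) × 2.581^(2/3) × √0.057 = 16.04 m/s. Hydraulic depth D_h = A/T = 59.19/7.85 = 7.54 m.
Froude number Fr = V/√(g·D_h) = 16.04/√(9.81×7.54) = 1.87, which is greater than 1, so the flow is supercritical.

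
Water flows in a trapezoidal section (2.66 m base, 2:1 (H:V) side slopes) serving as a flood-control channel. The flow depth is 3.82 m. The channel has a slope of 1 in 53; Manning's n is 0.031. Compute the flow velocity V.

V = 7.02 m/s

With bottom width b = 2.66 m and side slope z = 2: A = (b + zy)y = (2.66 + 2×3.82)×3.82 = 39.35 m²; P = b + 2y√(1+z²) = 2.66 + 2×3.82×2.236 = 19.74 m.
Hydraulic radius R = A/P = 39.35/19.74 = 1.993 m.
From Manning's equation, V = (1/n) R^(2/3) S^(1/2) = (1/0.031) × 1.993^(2/3) × 0.01887^(1/2) = 7.02 m/s.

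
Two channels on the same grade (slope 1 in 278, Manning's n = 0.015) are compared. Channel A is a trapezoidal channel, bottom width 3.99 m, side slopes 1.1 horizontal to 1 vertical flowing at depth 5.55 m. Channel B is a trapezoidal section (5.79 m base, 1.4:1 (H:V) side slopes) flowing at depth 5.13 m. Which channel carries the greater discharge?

channel B

Channel A: With bottom width b = 3.99 m and side slope z = 1.1: A = (b + zy)y = (3.99 + 1.1×5.55)×5.55 = 56.03 m²; P = b + 2y√(1+z²) = 3.99 + 2×5.55×1.487 = 20.49 m. Hydraulic radius R = A/P = 56.03/20.49 = 2.734 m. Q_A = (1/0.015)·56.03·2.734^(2/3)·√0.003597 = 438 m³/s.
Channel B: With bottom width b = 5.79 m and side slope z = 1.4: A = (b + zy)y = (5.79 + 1.4×5.13)×5.13 = 66.55 m²; P = b + 2y√(1+z²) = 5.79 + 2×5.13×1.72 = 23.44 m. Hydraulic radius R = A/P = 66.55/23.44 = 2.839 m. Q_B = (1/0.015)·66.55·2.839^(2/3)·√0.003597 = 533.5 m³/s.
Q_A = 438 m³/s vs Q_B = 533.5 m³/s, so channel B carries more.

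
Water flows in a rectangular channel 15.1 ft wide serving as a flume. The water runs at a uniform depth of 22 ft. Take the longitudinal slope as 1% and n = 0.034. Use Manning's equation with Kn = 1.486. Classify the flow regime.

Flow area A = b·y = 15.1 × 22 = 332.2 ft². Wetted perimeter P = b + 2y = 15.1 + 2×22 = 59.1 ft.
Hydraulic radius R = A/P = 332.2/59.1 = 5.621 ft.
V = (1.486/n) R^(2/3) √S = (1.486/0.034) × 5.621^(2/3) × √0.01 = 13.82 ft/s. Hydraulic depth D_h = A/T = 332.2/15.1 = 22 ft.
Froude number Fr = V/√(g·D_h) = 13.82/√(32.2×22) = 0.519, which is less than 1, so the flow is subcritical.

subcritical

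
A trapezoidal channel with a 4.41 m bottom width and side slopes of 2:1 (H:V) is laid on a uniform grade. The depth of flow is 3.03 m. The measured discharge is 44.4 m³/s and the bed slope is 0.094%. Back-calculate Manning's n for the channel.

With bottom width b = 4.41 m and side slope z = 2: A = (b + zy)y = (4.41 + 2×3.03)×3.03 = 31.72 m²; P = b + 2y√(1+z²) = 4.41 + 2×3.03×2.236 = 17.96 m.
Hydraulic radius R = A/P = 31.72/17.96 = 1.766 m.
Rearranging Manning's equation: n = (1/Q) A R^(2/3) S^(1/2) = (1/44.4) × 31.72 × 1.766^(2/3) × √0.00094 = 0.032.

n = 0.032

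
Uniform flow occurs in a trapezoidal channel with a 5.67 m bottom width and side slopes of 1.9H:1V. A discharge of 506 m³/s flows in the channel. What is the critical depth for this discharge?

y_c = 5.49 m

At critical depth, Q² T / (g A³) = 1, i.e. A³/T = Q²/g = 506²/9.81 = 26100.
Trying y = 6.2 m: A³/T = 43320 — too large.
Trying y = 5.49 m: A³/T = 26030 — ≈ 26100.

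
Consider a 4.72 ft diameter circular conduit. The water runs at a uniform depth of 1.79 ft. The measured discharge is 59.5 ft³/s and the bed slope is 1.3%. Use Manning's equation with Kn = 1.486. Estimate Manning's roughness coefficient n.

For a circular section of diameter D = 4.72 ft at depth y = 1.79 ft, the central angle is θ = 2 arccos(1 − 2y/D) = 2.654 rad. Then A = (D²/8)(θ − sin θ) = 6.085 ft² and P = Dθ/2 = 6.263 ft.
Hydraulic radius R = A/P = 6.085/6.263 = 0.9716 ft.
Rearranging Manning's equation: n = (1.486/Q) A R^(2/3) S^(1/2) = (1.486/59.5) × 6.085 × 0.9716^(2/3) × √0.013 = 0.017.

n = 0.017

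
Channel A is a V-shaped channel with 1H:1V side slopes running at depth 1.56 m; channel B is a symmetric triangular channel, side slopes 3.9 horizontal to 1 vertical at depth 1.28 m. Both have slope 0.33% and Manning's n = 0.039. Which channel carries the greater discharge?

Channel A: For a triangular section with side slope z = 1: A = zy² = 1×1.56² = 2.434 m²; P = 2y√(1+z²) = 2×1.56×1.414 = 4.412 m. Hydraulic radius R = A/P = 2.434/4.412 = 0.5515 m. Q_A = (1/0.039)·2.434·0.5515^(2/3)·√0.0033 = 2.411 m³/s.
Channel B: For a triangular section with side slope z = 3.9: A = zy² = 3.9×1.28² = 6.39 m²; P = 2y√(1+z²) = 2×1.28×4.026 = 10.31 m. Hydraulic radius R = A/P = 6.39/10.31 = 0.6199 m. Q_B = (1/0.039)·6.39·0.6199^(2/3)·√0.0033 = 6.843 m³/s.
Q_A = 2.411 m³/s vs Q_B = 6.843 m³/s, so channel B carries more.

channel B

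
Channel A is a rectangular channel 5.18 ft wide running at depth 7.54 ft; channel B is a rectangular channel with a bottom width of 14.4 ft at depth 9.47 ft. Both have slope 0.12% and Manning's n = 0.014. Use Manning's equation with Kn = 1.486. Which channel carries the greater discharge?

Channel A: Flow area A = b·y = 5.18 × 7.54 = 39.06 ft². Wetted perimeter P = b + 2y = 5.18 + 2×7.54 = 20.26 ft. Hydraulic radius R = A/P = 39.06/20.26 = 1.928 ft. Q_A = (1.486/0.014)·39.06·1.928^(2/3)·√0.0012 = 222.4 ft³/s.
Channel B: Flow area A = b·y = 14.4 × 9.47 = 136.4 ft². Wetted perimeter P = b + 2y = 14.4 + 2×9.47 = 33.34 ft. Hydraulic radius R = A/P = 136.4/33.34 = 4.09 ft. Q_B = (1.486/0.014)·136.4·4.09^(2/3)·√0.0012 = 1282 ft³/s.
Q_A = 222.4 ft³/s vs Q_B = 1282 ft³/s, so channel B carries more.

channel B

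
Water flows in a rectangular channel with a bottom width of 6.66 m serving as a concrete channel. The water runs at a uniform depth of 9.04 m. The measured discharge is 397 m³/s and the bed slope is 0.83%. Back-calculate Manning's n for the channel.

n = 0.025

Flow area A = b·y = 6.66 × 9.04 = 60.21 m². Wetted perimeter P = b + 2y = 6.66 + 2×9.04 = 24.74 m.
Hydraulic radius R = A/P = 60.21/24.74 = 2.434 m.
Rearranging Manning's equation: n = (1/Q) A R^(2/3) S^(1/2) = (1/397) × 60.21 × 2.434^(2/3) × √0.0083 = 0.025.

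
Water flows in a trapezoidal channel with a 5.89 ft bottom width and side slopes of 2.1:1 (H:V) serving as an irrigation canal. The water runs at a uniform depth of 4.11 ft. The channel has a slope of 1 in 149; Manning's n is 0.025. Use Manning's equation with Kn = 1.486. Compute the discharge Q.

With bottom width b = 5.89 ft and side slope z = 2.1: A = (b + zy)y = (5.89 + 2.1×4.11)×4.11 = 59.68 ft²; P = b + 2y√(1+z²) = 5.89 + 2×4.11×2.326 = 25.01 ft.
Hydraulic radius R = A/P = 59.68/25.01 = 2.386 ft.
Manning's equation: Q = (1.486/n) A R^(2/3) S^(1/2) = (1.486/0.025) × 59.68 × 2.386^(2/3) × 0.006711^(1/2) = 519 ft³/s.

Q = 519 ft³/s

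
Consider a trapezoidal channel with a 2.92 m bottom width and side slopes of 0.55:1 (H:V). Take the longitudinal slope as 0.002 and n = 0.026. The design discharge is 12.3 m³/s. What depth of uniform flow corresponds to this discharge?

y_n = 1.82 m

Manning's equation rearranged: A R^(2/3) = nQ / (1·√S) = 0.026 × 12.3 / (√0.002) = 7.151.
At y = 1.27 m: A R^(2/3) = 3.926 — short.
At y = 2.21 m: A R^(2/3) = 10.02 — over.
At y = 1.82 m: A R^(2/3) = 7.178 — matches.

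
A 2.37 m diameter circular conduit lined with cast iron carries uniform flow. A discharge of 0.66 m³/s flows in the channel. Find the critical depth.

At critical depth, Q² T / (g A³) = 1, i.e. A³/T = Q²/g = 0.66²/9.81 = 0.0444.
Trying y = 0.297 m: A³/T = 0.02077 — low.
Trying y = 0.36 m: A³/T = 0.04436 — matches.

y_c = 0.36 m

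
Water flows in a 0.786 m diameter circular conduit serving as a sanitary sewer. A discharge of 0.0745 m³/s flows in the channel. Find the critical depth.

y_c = 0.16 m

At critical depth, Q² T / (g A³) = 1, i.e. A³/T = Q²/g = 0.0745²/9.81 = 0.0005658.
At y = 0.141 m: A³/T = 0.0003423 — too small.
At y = 0.175 m: A³/T = 0.0007978 — too large.
At y = 0.16 m: A³/T = 0.0005619 — close enough.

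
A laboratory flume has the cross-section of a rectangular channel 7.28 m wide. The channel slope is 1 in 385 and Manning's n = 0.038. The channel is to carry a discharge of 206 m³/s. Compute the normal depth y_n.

y_n = 10.8 m

Manning's equation rearranged: A R^(2/3) = nQ / (1·√S) = 0.038 × 206 / (√0.002597) = 153.6.
Try y = 8.73 m: A R^(2/3) = 119.2 — low.
Try y = 10.8 m: A R^(2/3) = 153.3 — close enough.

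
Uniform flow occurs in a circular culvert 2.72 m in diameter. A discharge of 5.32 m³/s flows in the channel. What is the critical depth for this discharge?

y_c = 1.01 m

At critical depth, Q² T / (g A³) = 1, i.e. A³/T = Q²/g = 5.32²/9.81 = 2.885.
Trying y = 1.22 m: A³/T = 5.952 — high.
Trying y = 1.01 m: A³/T = 2.882 — matches.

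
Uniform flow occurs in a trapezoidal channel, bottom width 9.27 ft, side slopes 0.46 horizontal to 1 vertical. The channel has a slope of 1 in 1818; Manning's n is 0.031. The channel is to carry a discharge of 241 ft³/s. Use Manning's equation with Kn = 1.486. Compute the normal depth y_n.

y_n = 7.23 ft

Manning's equation rearranged: A R^(2/3) = nQ / (1.486·√S) = 0.031 × 241 / (1.486 × √0.0005501) = 214.4.
Trying y = 8.48 ft: A R^(2/3) = 281.3 — too large.
Trying y = 7.23 ft: A R^(2/3) = 214.5 — close enough.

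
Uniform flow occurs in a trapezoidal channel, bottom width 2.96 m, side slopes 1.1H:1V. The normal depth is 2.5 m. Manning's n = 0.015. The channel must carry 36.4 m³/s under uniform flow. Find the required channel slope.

With bottom width b = 2.96 m and side slope z = 1.1: A = (b + zy)y = (2.96 + 1.1×2.5)×2.5 = 14.28 m²; P = b + 2y√(1+z²) = 2.96 + 2×2.5×1.487 = 10.39 m.
Hydraulic radius R = A/P = 14.28/10.39 = 1.374 m.
From Manning's equation, S = [nQ / (1 A R^(2/3))]² = [0.015 × 36.4 / (1 × 14.28 × 1.374^(2/3))]² = 0.000958.

S = 0.000958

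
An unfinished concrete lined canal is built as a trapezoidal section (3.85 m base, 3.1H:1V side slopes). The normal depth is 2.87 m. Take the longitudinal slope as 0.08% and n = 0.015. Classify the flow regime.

subcritical

With bottom width b = 3.85 m and side slope z = 3.1: A = (b + zy)y = (3.85 + 3.1×2.87)×2.87 = 36.58 m²; P = b + 2y√(1+z²) = 3.85 + 2×2.87×3.257 = 22.55 m.
Hydraulic radius R = A/P = 36.58/22.55 = 1.623 m.
V = (1/n) R^(2/3) √S = (1/0.015) × 1.623^(2/3) × √0.0008 = 2.604 m/s. Hydraulic depth D_h = A/T = 36.58/21.64 = 1.69 m.
Froude number Fr = V/√(g·D_h) = 2.604/√(9.81×1.69) = 0.639, which is less than 1, so the flow is subcritical.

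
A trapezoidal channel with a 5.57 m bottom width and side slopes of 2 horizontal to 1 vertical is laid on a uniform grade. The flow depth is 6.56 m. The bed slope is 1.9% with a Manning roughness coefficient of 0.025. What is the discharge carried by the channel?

Q = 1560 m³/s

With bottom width b = 5.57 m and side slope z = 2: A = (b + zy)y = (5.57 + 2×6.56)×6.56 = 122.6 m²; P = b + 2y√(1+z²) = 5.57 + 2×6.56×2.236 = 34.91 m.
Hydraulic radius R = A/P = 122.6/34.91 = 3.512 m.
Manning's equation: Q = (1/n) A R^(2/3) S^(1/2) = (1/0.025) × 122.6 × 3.512^(2/3) × 0.019^(1/2) = 1560 m³/s.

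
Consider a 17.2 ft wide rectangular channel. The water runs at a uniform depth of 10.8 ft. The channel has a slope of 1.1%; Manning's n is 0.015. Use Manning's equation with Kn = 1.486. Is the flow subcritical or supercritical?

supercritical

Flow area A = b·y = 17.2 × 10.8 = 185.8 ft². Wetted perimeter P = b + 2y = 17.2 + 2×10.8 = 38.8 ft.
Hydraulic radius R = A/P = 185.8/38.8 = 4.788 ft.
V = (1.486/n) R^(2/3) √S = (1.486/0.015) × 4.788^(2/3) × √0.011 = 29.51 ft/s. Hydraulic depth D_h = A/T = 185.8/17.2 = 10.8 ft.
Froude number Fr = V/√(g·D_h) = 29.51/√(32.2×10.8) = 1.58, which is greater than 1, so the flow is supercritical.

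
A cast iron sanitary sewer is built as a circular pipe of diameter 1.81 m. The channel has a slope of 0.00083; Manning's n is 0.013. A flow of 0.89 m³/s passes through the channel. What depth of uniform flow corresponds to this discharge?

y_n = 0.636 m

Manning's equation rearranged: A R^(2/3) = nQ / (1·√S) = 0.013 × 0.89 / (√0.00083) = 0.4016.
Try y = 0.696 m: A R^(2/3) = 0.4753 — too large.
Try y = 0.444 m: A R^(2/3) = 0.2001 — too small.
Try y = 0.636 m: A R^(2/3) = 0.4017 — matches.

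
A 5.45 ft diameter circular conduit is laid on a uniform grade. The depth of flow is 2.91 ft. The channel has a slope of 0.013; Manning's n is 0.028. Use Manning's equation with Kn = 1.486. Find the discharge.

For a circular section of diameter D = 5.45 ft at depth y = 2.91 ft, the central angle is θ = 2 arccos(1 − 2y/D) = 3.277 rad. Then A = (D²/8)(θ − sin θ) = 12.67 ft² and P = Dθ/2 = 8.931 ft.
Hydraulic radius R = A/P = 12.67/8.931 = 1.419 ft.
Manning's equation: Q = (1.486/n) A R^(2/3) S^(1/2) = (1.486/0.028) × 12.67 × 1.419^(2/3) × 0.013^(1/2) = 96.8 ft³/s.

Q = 96.8 ft³/s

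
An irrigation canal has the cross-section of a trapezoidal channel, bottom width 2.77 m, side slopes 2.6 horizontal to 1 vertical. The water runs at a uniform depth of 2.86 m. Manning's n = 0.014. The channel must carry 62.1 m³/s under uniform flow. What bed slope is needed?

S = 0.00049

With bottom width b = 2.77 m and side slope z = 2.6: A = (b + zy)y = (2.77 + 2.6×2.86)×2.86 = 29.19 m²; P = b + 2y√(1+z²) = 2.77 + 2×2.86×2.786 = 18.7 m.
Hydraulic radius R = A/P = 29.19/18.7 = 1.561 m.
From Manning's equation, S = [nQ / (1 A R^(2/3))]² = [0.014 × 62.1 / (1 × 29.19 × 1.561^(2/3))]² = 0.00049.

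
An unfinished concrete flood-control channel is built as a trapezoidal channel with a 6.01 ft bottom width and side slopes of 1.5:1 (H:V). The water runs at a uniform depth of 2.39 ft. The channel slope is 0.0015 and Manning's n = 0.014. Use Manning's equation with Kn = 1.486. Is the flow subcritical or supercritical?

subcritical

With bottom width b = 6.01 ft and side slope z = 1.5: A = (b + zy)y = (6.01 + 1.5×2.39)×2.39 = 22.93 ft²; P = b + 2y√(1+z²) = 6.01 + 2×2.39×1.803 = 14.63 ft.
Hydraulic radius R = A/P = 22.93/14.63 = 1.568 ft.
V = (1.486/n) R^(2/3) √S = (1.486/0.014) × 1.568^(2/3) × √0.0015 = 5.548 ft/s. Hydraulic depth D_h = A/T = 22.93/13.18 = 1.74 ft.
Froude number Fr = V/√(g·D_h) = 5.548/√(32.2×1.74) = 0.741, which is less than 1, so the flow is subcritical.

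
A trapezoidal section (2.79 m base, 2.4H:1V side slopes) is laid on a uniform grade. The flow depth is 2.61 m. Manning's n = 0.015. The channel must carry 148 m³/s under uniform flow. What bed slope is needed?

With bottom width b = 2.79 m and side slope z = 2.4: A = (b + zy)y = (2.79 + 2.4×2.61)×2.61 = 23.63 m²; P = b + 2y√(1+z²) = 2.79 + 2×2.61×2.6 = 16.36 m.
Hydraulic radius R = A/P = 23.63/16.36 = 1.444 m.
From Manning's equation, S = [nQ / (1 A R^(2/3))]² = [0.015 × 148 / (1 × 23.63 × 1.444^(2/3))]² = 0.00541.

S = 0.00541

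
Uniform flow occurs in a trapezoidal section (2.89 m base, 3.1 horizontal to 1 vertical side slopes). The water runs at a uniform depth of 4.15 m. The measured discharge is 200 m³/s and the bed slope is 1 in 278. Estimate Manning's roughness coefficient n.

n = 0.033

With bottom width b = 2.89 m and side slope z = 3.1: A = (b + zy)y = (2.89 + 3.1×4.15)×4.15 = 65.38 m²; P = b + 2y√(1+z²) = 2.89 + 2×4.15×3.257 = 29.93 m.
Hydraulic radius R = A/P = 65.38/29.93 = 2.185 m.
Rearranging Manning's equation: n = (1/Q) A R^(2/3) S^(1/2) = (1/200) × 65.38 × 2.185^(2/3) × √0.003597 = 0.033.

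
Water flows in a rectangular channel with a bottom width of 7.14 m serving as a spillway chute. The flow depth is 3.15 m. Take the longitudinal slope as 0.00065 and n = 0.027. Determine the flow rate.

Q = 29.9 m³/s

Flow area A = b·y = 7.14 × 3.15 = 22.49 m². Wetted perimeter P = b + 2y = 7.14 + 2×3.15 = 13.44 m.
Hydraulic radius R = A/P = 22.49/13.44 = 1.673 m.
Manning's equation: Q = (1/n) A R^(2/3) S^(1/2) = (1/0.027) × 22.49 × 1.673^(2/3) × 0.00065^(1/2) = 29.9 m³/s.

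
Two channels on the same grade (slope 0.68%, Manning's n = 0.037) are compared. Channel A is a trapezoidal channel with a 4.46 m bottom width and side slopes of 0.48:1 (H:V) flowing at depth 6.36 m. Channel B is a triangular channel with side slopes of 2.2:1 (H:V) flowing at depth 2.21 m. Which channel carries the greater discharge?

Channel A: With bottom width b = 4.46 m and side slope z = 0.48: A = (b + zy)y = (4.46 + 0.48×6.36)×6.36 = 47.78 m²; P = b + 2y√(1+z²) = 4.46 + 2×6.36×1.109 = 18.57 m. Hydraulic radius R = A/P = 47.78/18.57 = 2.573 m. Q_A = (1/0.037)·47.78·2.573^(2/3)·√0.0068 = 200 m³/s.
Channel B: For a triangular section with side slope z = 2.2: A = zy² = 2.2×2.21² = 10.75 m²; P = 2y√(1+z²) = 2×2.21×2.417 = 10.68 m. Hydraulic radius R = A/P = 10.75/10.68 = 1.006 m. Q_B = (1/0.037)·10.75·1.006^(2/3)·√0.0068 = 24.04 m³/s.
Q_A = 200 m³/s vs Q_B = 24.04 m³/s, so channel A carries more.

channel A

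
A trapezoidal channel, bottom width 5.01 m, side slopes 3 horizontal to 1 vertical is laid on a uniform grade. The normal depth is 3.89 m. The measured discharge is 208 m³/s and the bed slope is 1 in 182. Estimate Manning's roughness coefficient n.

n = 0.039

With bottom width b = 5.01 m and side slope z = 3: A = (b + zy)y = (5.01 + 3×3.89)×3.89 = 64.89 m²; P = b + 2y√(1+z²) = 5.01 + 2×3.89×3.162 = 29.61 m.
Hydraulic radius R = A/P = 64.89/29.61 = 2.191 m.
Rearranging Manning's equation: n = (1/Q) A R^(2/3) S^(1/2) = (1/208) × 64.89 × 2.191^(2/3) × √0.005495 = 0.039.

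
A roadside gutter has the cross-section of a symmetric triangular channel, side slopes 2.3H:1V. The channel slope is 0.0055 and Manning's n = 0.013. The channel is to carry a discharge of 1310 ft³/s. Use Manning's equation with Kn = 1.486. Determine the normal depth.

Manning's equation rearranged: A R^(2/3) = nQ / (1.486·√S) = 0.013 × 1310 / (1.486 × √0.0055) = 154.5.
At y = 6.63 ft: A R^(2/3) = 212.2 — too large.
At y = 4.64 ft: A R^(2/3) = 81.91 — too small.
At y = 5.89 ft: A R^(2/3) = 154.7 — matches.

y_n = 5.89 ft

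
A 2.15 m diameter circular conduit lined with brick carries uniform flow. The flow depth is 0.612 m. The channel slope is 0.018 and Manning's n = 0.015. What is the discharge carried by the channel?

For a circular section of diameter D = 2.15 m at depth y = 0.612 m, the central angle is θ = 2 arccos(1 − 2y/D) = 2.251 rad. Then A = (D²/8)(θ − sin θ) = 0.8515 m² and P = Dθ/2 = 2.42 m.
Hydraulic radius R = A/P = 0.8515/2.42 = 0.3519 m.
Manning's equation: Q = (1/n) A R^(2/3) S^(1/2) = (1/0.015) × 0.8515 × 0.3519^(2/3) × 0.018^(1/2) = 3.8 m³/s.

Q = 3.8 m³/s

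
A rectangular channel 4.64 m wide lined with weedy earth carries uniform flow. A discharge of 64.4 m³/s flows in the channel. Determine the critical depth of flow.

y_c = 2.7 m

For a rectangular channel, critical depth y_c = (q²/g)^(1/3) where q = Q/b = 64.4/4.64 = 13.88 m²/s.
So y_c = (13.88²/9.81)^(1/3) = 2.7 m.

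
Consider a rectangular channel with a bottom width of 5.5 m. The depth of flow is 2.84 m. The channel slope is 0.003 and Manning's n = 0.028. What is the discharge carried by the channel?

Flow area A = b·y = 5.5 × 2.84 = 15.62 m². Wetted perimeter P = b + 2y = 5.5 + 2×2.84 = 11.18 m.
Hydraulic radius R = A/P = 15.62/11.18 = 1.397 m.
Manning's equation: Q = (1/n) A R^(2/3) S^(1/2) = (1/0.028) × 15.62 × 1.397^(2/3) × 0.003^(1/2) = 38.2 m³/s.

Q = 38.2 m³/s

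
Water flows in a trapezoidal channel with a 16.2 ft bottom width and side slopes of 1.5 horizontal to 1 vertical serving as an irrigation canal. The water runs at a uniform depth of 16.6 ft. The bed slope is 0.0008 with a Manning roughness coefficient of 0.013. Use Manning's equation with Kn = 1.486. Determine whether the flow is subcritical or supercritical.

With bottom width b = 16.2 ft and side slope z = 1.5: A = (b + zy)y = (16.2 + 1.5×16.6)×16.6 = 682.3 ft²; P = b + 2y√(1+z²) = 16.2 + 2×16.6×1.803 = 76.05 ft.
Hydraulic radius R = A/P = 682.3/76.05 = 8.971 ft.
V = (1.486/n) R^(2/3) √S = (1.486/0.013) × 8.971^(2/3) × √0.0008 = 13.96 ft/s. Hydraulic depth D_h = A/T = 682.3/66 = 10.34 ft.
Froude number Fr = V/√(g·D_h) = 13.96/√(32.2×10.34) = 0.765, which is less than 1, so the flow is subcritical.

subcritical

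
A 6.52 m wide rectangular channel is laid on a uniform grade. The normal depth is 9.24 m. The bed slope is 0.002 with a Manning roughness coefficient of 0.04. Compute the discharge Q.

Flow area A = b·y = 6.52 × 9.24 = 60.24 m². Wetted perimeter P = b + 2y = 6.52 + 2×9.24 = 25 m.
Hydraulic radius R = A/P = 60.24/25 = 2.41 m.
Manning's equation: Q = (1/n) A R^(2/3) S^(1/2) = (1/0.04) × 60.24 × 2.41^(2/3) × 0.002^(1/2) = 121 m³/s.

Q = 121 m³/s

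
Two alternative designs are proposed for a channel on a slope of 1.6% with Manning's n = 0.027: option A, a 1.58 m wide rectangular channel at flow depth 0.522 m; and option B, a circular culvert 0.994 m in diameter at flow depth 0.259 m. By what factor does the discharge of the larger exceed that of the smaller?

Channel A: Flow area A = b·y = 1.58 × 0.522 = 0.8248 m². Wetted perimeter P = b + 2y = 1.58 + 2×0.522 = 2.624 m. Hydraulic radius R = A/P = 0.8248/2.624 = 0.3143 m. Q_A = (1/0.027)·0.8248·0.3143^(2/3)·√0.016 = 1.786 m³/s.
Channel B: For a circular section of diameter D = 0.994 m at depth y = 0.259 m, the central angle is θ = 2 arccos(1 − 2y/D) = 2.143 rad. Then A = (D²/8)(θ − sin θ) = 0.1608 m² and P = Dθ/2 = 1.065 m. Hydraulic radius R = A/P = 0.1608/1.065 = 0.151 m. Q_B = (1/0.027)·0.1608·0.151^(2/3)·√0.016 = 0.2136 m³/s.
The larger discharge is 1.786 m³/s and the smaller is 0.2136 m³/s; the ratio is 8.36.

8.36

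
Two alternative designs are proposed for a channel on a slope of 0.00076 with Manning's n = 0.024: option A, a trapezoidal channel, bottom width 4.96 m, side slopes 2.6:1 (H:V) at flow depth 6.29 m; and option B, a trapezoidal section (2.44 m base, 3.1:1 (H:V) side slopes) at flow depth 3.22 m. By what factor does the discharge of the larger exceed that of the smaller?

Channel A: With bottom width b = 4.96 m and side slope z = 2.6: A = (b + zy)y = (4.96 + 2.6×6.29)×6.29 = 134.1 m²; P = b + 2y√(1+z²) = 4.96 + 2×6.29×2.786 = 40 m. Hydraulic radius R = A/P = 134.1/40 = 3.351 m. Q_A = (1/0.024)·134.1·3.351^(2/3)·√0.00076 = 344.9 m³/s.
Channel B: With bottom width b = 2.44 m and side slope z = 3.1: A = (b + zy)y = (2.44 + 3.1×3.22)×3.22 = 40 m²; P = b + 2y√(1+z²) = 2.44 + 2×3.22×3.257 = 23.42 m. Hydraulic radius R = A/P = 40/23.42 = 1.708 m. Q_B = (1/0.024)·40·1.708^(2/3)·√0.00076 = 65.65 m³/s.
The larger discharge is 344.9 m³/s and the smaller is 65.65 m³/s; the ratio is 5.25.

5.25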